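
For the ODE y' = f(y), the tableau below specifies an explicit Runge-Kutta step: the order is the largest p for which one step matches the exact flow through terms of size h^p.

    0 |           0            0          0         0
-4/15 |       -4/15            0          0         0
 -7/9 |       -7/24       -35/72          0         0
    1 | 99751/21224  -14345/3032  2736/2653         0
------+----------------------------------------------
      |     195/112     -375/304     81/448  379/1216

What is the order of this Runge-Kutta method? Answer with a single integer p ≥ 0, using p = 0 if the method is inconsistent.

b = (195/112, -375/304, 81/448, 379/1216)
c = (0, -4/15, -7/9, 1)
Ac = (0, 0, 7/54, 1045/2274)
Σ b_i: 195/112·1 + (-375/304)·1 + 81/448·1 + 379/1216·1 = 1 ✓
b·c: (-375/304)·(-4/15) + 81/448·(-7/9) + 379/1216·1 = 1/2 ✓
b·c²: (-375/304)·16/225 + 81/448·49/81 + 379/1216·1 = 1/3 ✓
b·Ac: 81/448·7/54 + 379/1216·1045/2274 = 1/6 ✓
b·c³: (-375/304)·(-64/3375) + 81/448·(-343/729) + 379/1216·1 = 1/4 ✓
b·(c∘Ac): 81/448·(-49/486) + 379/1216·1045/2274 = 1/8 ✓
b·Ac²: 81/448·(-14/405) + 379/1216·1634/5685 = 1/12 ✓
b·A²c: 379/1216·152/1137 = 1/24 ✓; 4 stages ⇒ order 4.

4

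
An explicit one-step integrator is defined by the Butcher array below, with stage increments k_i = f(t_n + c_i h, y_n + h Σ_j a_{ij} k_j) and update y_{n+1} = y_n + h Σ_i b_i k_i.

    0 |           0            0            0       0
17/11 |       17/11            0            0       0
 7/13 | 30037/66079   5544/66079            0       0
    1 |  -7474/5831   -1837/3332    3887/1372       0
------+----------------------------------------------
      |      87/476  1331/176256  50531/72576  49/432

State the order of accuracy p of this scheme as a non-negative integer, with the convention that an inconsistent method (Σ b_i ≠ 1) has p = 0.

b = (87/476, 1331/176256, 50531/72576, 49/432)
c = (0, 17/11, 7/13, 1)
Ac = (0, 0, 504/3887, 33/49)
Σ b_i: 87/476·1 + 1331/176256·1 + 50531/72576·1 + 49/432·1 = 1 ✓
b·c: 1331/176256·17/11 + 50531/72576·7/13 + 49/432·1 = 1/2 ✓
b·c²: 1331/176256·289/121 + 50531/72576·49/169 + 49/432·1 = 1/3 ✓
b·Ac: 50531/72576·504/3887 + 49/432·33/49 = 1/6 ✓
b·c³: 1331/176256·4913/1331 + 50531/72576·343/2197 + 49/432·1 = 1/4 ✓
b·(c∘Ac): 50531/72576·3528/50531 + 49/432·33/49 = 1/8 ✓
b·Ac²: 50531/72576·8568/42757 + 49/432·(-267/539) = 1/12 ✓
b·A²c: 49/432·18/49 = 1/24 ✓; 4 stages ⇒ order 4.

4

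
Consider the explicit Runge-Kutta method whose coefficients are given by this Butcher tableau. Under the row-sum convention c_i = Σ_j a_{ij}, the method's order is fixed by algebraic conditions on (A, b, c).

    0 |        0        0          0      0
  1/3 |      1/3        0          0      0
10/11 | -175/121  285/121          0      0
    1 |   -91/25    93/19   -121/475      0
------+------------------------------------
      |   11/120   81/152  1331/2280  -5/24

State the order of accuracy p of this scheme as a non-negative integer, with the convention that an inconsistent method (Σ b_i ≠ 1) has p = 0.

b = (11/120, 81/152, 1331/2280, -5/24)
c = (0, 1/3, 10/11, 1)
Ac = (0, 0, 95/121, 7/5)
Σ b_i: 11/120·1 + 81/152·1 + 1331/2280·1 + (-5/24)·1 = 1 ✓
b·c: 81/152·1/3 + 1331/2280·10/11 + (-5/24)·1 = 1/2 ✓
b·c²: 81/152·1/9 + 1331/2280·100/121 + (-5/24)·1 = 1/3 ✓
b·Ac: 1331/2280·95/121 + (-5/24)·7/5 = 1/6 ✓
b·c³: 81/152·1/27 + 1331/2280·1000/1331 + (-5/24)·1 = 1/4 ✓
b·(c∘Ac): 1331/2280·950/1331 + (-5/24)·7/5 = 1/8 ✓
b·Ac²: 1331/2280·95/363 + (-5/24)·1/3 = 1/12 ✓
b·A²c: (-5/24)·(-1/5) = 1/24 ✓; 4 stages ⇒ order 4.

4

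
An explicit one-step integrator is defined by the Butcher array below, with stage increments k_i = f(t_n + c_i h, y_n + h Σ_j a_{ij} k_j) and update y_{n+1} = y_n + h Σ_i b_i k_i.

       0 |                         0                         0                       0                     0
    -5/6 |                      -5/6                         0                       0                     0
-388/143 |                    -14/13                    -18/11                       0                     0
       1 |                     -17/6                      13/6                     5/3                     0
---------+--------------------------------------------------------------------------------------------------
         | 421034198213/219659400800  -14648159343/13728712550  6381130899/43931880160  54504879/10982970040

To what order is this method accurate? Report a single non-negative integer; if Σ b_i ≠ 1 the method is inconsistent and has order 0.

3

b = (421034198213/219659400800, -14648159343/13728712550, 6381130899/43931880160, 54504879/10982970040)
c = (0, -5/6, -388/143, 1)
Ac = (0, 0, 15/11, -32575/5148)
Σ b_i: 421034198213/219659400800·1 + (-14648159343/13728712550)·1 + 6381130899/43931880160·1 + 54504879/10982970040·1 = 1 ✓
b·c: (-14648159343/13728712550)·(-5/6) + 6381130899/43931880160·(-388/143) + 54504879/10982970040·1 = 1/2 ✓
b·c²: (-14648159343/13728712550)·25/36 + 6381130899/43931880160·150544/20449 + 54504879/10982970040·1 = 1/3 ✓
b·Ac: 6381130899/43931880160·15/11 + 54504879/10982970040·(-32575/5148) = 1/6 ✓
b·c³: (-14648159343/13728712550)·(-125/216) + 6381130899/43931880160·(-58411072/2924207) + 54504879/10982970040·1 = -64426531653403/28270164882960 ≠ 1/4 ⇒ order 3.
b·(c∘Ac): 6381130899/43931880160·(-5820/1573) + 54504879/10982970040·(-32575/5148) = -14993604461/26359128096 ≠ 1/8
b·Ac²: 6381130899/43931880160·(-25/22) + 54504879/10982970040·60841765/4416984 = -34171252483/353377061037 ≠ 1/12
b·A²c: 54504879/10982970040·25/11 = 24774945/2196594008 ≠ 1/24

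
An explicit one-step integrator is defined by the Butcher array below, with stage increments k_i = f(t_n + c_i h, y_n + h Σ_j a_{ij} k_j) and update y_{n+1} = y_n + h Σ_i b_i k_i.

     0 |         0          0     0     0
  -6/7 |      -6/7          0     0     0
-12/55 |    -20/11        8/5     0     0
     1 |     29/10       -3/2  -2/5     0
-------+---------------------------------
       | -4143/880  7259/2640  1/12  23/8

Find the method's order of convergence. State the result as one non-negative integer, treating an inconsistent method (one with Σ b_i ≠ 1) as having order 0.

b = (-4143/880, 7259/2640, 1/12, 23/8)
c = (0, -6/7, -12/55, 1)
Ac = (0, 0, -48/35, 2643/1925)
Σ b_i: (-4143/880)·1 + 7259/2640·1 + 1/12·1 + 23/8·1 = 1 ✓
b·c: 7259/2640·(-6/7) + 1/12·(-12/55) + 23/8·1 = 1/2 ✓
b·c²: 7259/2640·36/49 + 1/12·144/3025 + 23/8·1 = 829907/169400 ≠ 1/3 ⇒ order 2.
b·Ac: 1/12·(-48/35) + 23/8·2643/1925 = 59029/15400 ≠ 1/6

2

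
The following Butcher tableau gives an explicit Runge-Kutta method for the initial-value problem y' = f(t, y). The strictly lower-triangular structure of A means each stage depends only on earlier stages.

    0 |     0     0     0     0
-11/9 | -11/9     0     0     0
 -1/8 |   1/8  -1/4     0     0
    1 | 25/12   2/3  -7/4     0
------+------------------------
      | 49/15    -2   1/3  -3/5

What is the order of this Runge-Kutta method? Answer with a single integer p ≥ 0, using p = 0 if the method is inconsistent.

1

b = (49/15, -2, 1/3, -3/5)
c = (0, -11/9, -1/8, 1)
Ac = (0, 0, 11/36, -515/864)
Σ b_i: 49/15·1 + (-2)·1 + 1/3·1 + (-3/5)·1 = 1 ✓
b·c: (-2)·(-11/9) + 1/3·(-1/8) + (-3/5)·1 = 649/360 ≠ 1/2 ⇒ order 1.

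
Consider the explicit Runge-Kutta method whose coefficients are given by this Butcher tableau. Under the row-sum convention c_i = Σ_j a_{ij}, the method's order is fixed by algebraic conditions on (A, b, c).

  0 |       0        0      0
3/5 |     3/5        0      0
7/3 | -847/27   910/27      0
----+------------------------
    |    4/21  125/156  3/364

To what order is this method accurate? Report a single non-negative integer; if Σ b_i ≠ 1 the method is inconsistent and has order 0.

3

b = (4/21, 125/156, 3/364)
c = (0, 3/5, 7/3)
Ac = (0, 0, 182/9)
Σ b_i: 4/21·1 + 125/156·1 + 3/364·1 = 1 ✓
b·c: 125/156·3/5 + 3/364·7/3 = 1/2 ✓
b·c²: 125/156·9/25 + 3/364·49/9 = 1/3 ✓
b·Ac: 3/364·182/9 = 1/6 ✓; 3 stages ⇒ order 3.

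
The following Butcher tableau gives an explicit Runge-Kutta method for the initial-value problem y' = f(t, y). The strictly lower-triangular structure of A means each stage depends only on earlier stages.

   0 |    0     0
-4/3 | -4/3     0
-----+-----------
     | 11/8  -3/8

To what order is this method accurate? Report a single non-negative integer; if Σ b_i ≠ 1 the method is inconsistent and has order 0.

b = (11/8, -3/8)
c = (0, -4/3)
Σ b_i: 11/8·1 + (-3/8)·1 = 1 ✓
b·c: (-3/8)·(-4/3) = 1/2 ✓; 2 stages ⇒ order 2.

2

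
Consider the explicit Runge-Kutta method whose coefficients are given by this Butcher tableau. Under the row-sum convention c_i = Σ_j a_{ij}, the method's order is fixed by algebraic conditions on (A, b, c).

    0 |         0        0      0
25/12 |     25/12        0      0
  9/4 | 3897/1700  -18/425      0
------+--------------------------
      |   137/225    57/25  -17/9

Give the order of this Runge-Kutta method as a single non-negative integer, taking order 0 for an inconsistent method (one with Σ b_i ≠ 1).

b = (137/225, 57/25, -17/9)
c = (0, 25/12, 9/4)
Ac = (0, 0, -3/34)
Σ b_i: 137/225·1 + 57/25·1 + (-17/9)·1 = 1 ✓
b·c: 57/25·25/12 + (-17/9)·9/4 = 1/2 ✓
b·c²: 57/25·625/144 + (-17/9)·81/16 = 1/3 ✓
b·Ac: (-17/9)·(-3/34) = 1/6 ✓; 3 stages ⇒ order 3.

3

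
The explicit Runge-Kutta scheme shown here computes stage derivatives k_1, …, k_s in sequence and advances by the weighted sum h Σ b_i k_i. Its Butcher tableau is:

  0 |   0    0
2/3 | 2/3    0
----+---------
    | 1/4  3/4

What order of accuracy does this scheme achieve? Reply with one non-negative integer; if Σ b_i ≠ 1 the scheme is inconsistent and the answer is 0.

2

b = (1/4, 3/4)
c = (0, 2/3)
Σ b_i: 1/4·1 + 3/4·1 = 1 ✓
b·c: 3/4·2/3 = 1/2 ✓; 2 stages ⇒ order 2.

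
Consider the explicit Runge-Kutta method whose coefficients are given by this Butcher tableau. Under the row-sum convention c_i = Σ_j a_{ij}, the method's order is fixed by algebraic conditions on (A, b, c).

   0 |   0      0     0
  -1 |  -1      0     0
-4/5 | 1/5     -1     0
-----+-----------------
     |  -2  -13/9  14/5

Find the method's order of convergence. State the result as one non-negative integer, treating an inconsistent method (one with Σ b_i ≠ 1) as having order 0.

b = (-2, -13/9, 14/5)
c = (0, -1, -4/5)
Ac = (0, 0, 1)
Σ b_i: (-2)·1 + (-13/9)·1 + 14/5·1 = -29/45 ≠ 1 ⇒ order 0.

0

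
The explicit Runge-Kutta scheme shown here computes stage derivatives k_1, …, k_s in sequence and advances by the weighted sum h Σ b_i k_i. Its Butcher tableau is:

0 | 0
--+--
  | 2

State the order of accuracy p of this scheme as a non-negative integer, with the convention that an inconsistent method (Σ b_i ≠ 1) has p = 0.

0

b = (2)
c = (0)
Σ b_i: 2·1 = 2 ≠ 1 ⇒ order 0.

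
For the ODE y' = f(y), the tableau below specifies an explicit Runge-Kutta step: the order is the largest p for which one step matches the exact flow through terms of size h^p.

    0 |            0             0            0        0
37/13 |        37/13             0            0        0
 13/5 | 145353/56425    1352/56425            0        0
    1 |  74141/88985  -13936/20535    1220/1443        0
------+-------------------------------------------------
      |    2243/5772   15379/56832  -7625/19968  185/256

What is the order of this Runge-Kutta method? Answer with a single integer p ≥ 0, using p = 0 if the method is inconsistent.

b = (2243/5772, 15379/56832, -7625/19968, 185/256)
c = (0, 37/13, 13/5, 1)
Ac = (0, 0, 104/1525, 4/15)
Σ b_i: 2243/5772·1 + 15379/56832·1 + (-7625/19968)·1 + 185/256·1 = 1 ✓
b·c: 15379/56832·37/13 + (-7625/19968)·13/5 + 185/256·1 = 1/2 ✓
b·c²: 15379/56832·1369/169 + (-7625/19968)·169/25 + 185/256·1 = 1/3 ✓
b·Ac: (-7625/19968)·104/1525 + 185/256·4/15 = 1/6 ✓
b·c³: 15379/56832·50653/2197 + (-7625/19968)·2197/125 + 185/256·1 = 1/4 ✓
b·(c∘Ac): (-7625/19968)·1352/7625 + 185/256·4/15 = 1/8 ✓
b·Ac²: (-7625/19968)·296/1525 + 185/256·524/2405 = 1/12 ✓
b·A²c: 185/256·32/555 = 1/24 ✓; 4 stages ⇒ order 4.

4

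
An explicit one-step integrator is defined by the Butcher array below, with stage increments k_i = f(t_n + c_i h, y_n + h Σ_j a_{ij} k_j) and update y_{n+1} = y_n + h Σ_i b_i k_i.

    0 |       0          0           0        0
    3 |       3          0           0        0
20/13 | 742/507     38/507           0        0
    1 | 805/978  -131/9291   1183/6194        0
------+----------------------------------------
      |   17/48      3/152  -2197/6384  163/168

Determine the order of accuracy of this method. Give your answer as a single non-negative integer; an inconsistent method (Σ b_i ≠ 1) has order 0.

b = (17/48, 3/152, -2197/6384, 163/168)
c = (0, 3, 20/13, 1)
Ac = (0, 0, 38/169, 41/163)
Σ b_i: 17/48·1 + 3/152·1 + (-2197/6384)·1 + 163/168·1 = 1 ✓
b·c: 3/152·3 + (-2197/6384)·20/13 + 163/168·1 = 1/2 ✓
b·c²: 3/152·9 + (-2197/6384)·400/169 + 163/168·1 = 1/3 ✓
b·Ac: (-2197/6384)·38/169 + 163/168·41/163 = 1/6 ✓
b·c³: 3/152·27 + (-2197/6384)·8000/2197 + 163/168·1 = 1/4 ✓
b·(c∘Ac): (-2197/6384)·760/2197 + 163/168·41/163 = 1/8 ✓
b·Ac²: (-2197/6384)·114/169 + 163/168·53/163 = 1/12 ✓
b·A²c: 163/168·7/163 = 1/24 ✓; 4 stages ⇒ order 4.

4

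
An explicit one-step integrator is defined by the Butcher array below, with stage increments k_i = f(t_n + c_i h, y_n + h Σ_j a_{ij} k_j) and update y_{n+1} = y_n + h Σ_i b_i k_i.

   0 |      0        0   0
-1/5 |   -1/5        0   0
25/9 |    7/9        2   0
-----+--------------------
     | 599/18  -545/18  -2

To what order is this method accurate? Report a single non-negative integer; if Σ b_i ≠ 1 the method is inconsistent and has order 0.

b = (599/18, -545/18, -2)
c = (0, -1/5, 25/9)
Ac = (0, 0, -2/5)
Σ b_i: 599/18·1 + (-545/18)·1 + (-2)·1 = 1 ✓
b·c: (-545/18)·(-1/5) + (-2)·25/9 = 1/2 ✓
b·c²: (-545/18)·1/25 + (-2)·625/81 = -13481/810 ≠ 1/3 ⇒ order 2.
b·Ac: (-2)·(-2/5) = 4/5 ≠ 1/6

2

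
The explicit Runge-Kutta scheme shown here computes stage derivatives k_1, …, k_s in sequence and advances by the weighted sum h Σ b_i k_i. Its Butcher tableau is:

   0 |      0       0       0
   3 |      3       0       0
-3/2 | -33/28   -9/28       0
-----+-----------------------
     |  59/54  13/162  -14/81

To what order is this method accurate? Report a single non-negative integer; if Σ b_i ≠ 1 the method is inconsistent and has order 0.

3

b = (59/54, 13/162, -14/81)
c = (0, 3, -3/2)
Ac = (0, 0, -27/28)
Σ b_i: 59/54·1 + 13/162·1 + (-14/81)·1 = 1 ✓
b·c: 13/162·3 + (-14/81)·(-3/2) = 1/2 ✓
b·c²: 13/162·9 + (-14/81)·9/4 = 1/3 ✓
b·Ac: (-14/81)·(-27/28) = 1/6 ✓; 3 stages ⇒ order 3.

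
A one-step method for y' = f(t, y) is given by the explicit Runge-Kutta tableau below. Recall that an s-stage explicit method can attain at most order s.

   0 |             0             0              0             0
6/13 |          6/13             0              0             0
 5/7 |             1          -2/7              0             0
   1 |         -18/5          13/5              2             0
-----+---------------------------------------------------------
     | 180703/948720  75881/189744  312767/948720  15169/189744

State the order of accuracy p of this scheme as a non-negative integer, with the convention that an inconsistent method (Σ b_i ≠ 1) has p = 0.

b = (180703/948720, 75881/189744, 312767/948720, 15169/189744)
c = (0, 6/13, 5/7, 1)
Ac = (0, 0, -12/91, 92/35)
Σ b_i: 180703/948720·1 + 75881/189744·1 + 312767/948720·1 + 15169/189744·1 = 1 ✓
b·c: 75881/189744·6/13 + 312767/948720·5/7 + 15169/189744·1 = 1/2 ✓
b·c²: 75881/189744·36/169 + 312767/948720·25/49 + 15169/189744·1 = 1/3 ✓
b·Ac: 312767/948720·(-12/91) + 15169/189744·92/35 = 1/6 ✓
b·c³: 75881/189744·216/2197 + 312767/948720·125/343 + 15169/189744·1 = 688957/2877784 ≠ 1/4 ⇒ order 3.
b·(c∘Ac): 312767/948720·(-60/637) + 15169/189744·92/35 = 10619/59295 ≠ 1/8
b·Ac²: 312767/948720·(-72/1183) + 15169/189744·5014/3185 = 913309/8633352 ≠ 1/12
b·A²c: 15169/189744·(-24/91) = -2167/102778 ≠ 1/24

3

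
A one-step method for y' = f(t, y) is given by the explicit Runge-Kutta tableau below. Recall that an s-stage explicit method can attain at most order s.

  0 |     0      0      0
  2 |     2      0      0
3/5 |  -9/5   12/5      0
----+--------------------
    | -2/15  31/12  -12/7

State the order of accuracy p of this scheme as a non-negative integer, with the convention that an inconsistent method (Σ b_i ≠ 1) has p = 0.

0

b = (-2/15, 31/12, -12/7)
c = (0, 2, 3/5)
Ac = (0, 0, 24/5)
Σ b_i: (-2/15)·1 + 31/12·1 + (-12/7)·1 = 103/140 ≠ 1 ⇒ order 0.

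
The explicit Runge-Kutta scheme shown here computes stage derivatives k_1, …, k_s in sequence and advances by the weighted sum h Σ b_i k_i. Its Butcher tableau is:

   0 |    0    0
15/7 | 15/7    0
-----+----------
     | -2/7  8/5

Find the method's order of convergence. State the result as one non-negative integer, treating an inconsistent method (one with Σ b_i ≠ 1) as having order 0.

b = (-2/7, 8/5)
c = (0, 15/7)
Σ b_i: (-2/7)·1 + 8/5·1 = 46/35 ≠ 1 ⇒ order 0.

0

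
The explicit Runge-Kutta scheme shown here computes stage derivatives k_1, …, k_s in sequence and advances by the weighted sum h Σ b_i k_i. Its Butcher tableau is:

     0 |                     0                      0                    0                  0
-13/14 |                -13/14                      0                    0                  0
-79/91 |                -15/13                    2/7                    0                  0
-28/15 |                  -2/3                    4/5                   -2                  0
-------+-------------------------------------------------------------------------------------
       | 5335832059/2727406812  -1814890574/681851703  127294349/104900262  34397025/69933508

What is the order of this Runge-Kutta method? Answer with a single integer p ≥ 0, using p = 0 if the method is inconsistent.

3

b = (5335832059/2727406812, -1814890574/681851703, 127294349/104900262, 34397025/69933508)
c = (0, -13/14, -79/91, -28/15)
Ac = (0, 0, -13/49, 452/455)
Σ b_i: 5335832059/2727406812·1 + (-1814890574/681851703)·1 + 127294349/104900262·1 + 34397025/69933508·1 = 1 ✓
b·c: (-1814890574/681851703)·(-13/14) + 127294349/104900262·(-79/91) + 34397025/69933508·(-28/15) = 1/2 ✓
b·c²: (-1814890574/681851703)·169/196 + 127294349/104900262·6241/8281 + 34397025/69933508·784/225 = 1/3 ✓
b·Ac: 127294349/104900262·(-13/49) + 34397025/69933508·452/455 = 1/6 ✓
b·c³: (-1814890574/681851703)·(-2197/2744) + 127294349/104900262·(-493039/753571) + 34397025/69933508·(-21952/3375) = -3732627288203/2004644006820 ≠ 1/4 ⇒ order 3.
b·(c∘Ac): 127294349/104900262·79/343 + 34397025/69933508·(-1808/975) = -3251548099/5140112838 ≠ 1/8
b·Ac²: 127294349/104900262·169/686 + 34397025/69933508·(-33849/41405) = -3446227129/33410733447 ≠ 1/12
b·A²c: 34397025/69933508·26/49 = 447161325/1713370946 ≠ 1/24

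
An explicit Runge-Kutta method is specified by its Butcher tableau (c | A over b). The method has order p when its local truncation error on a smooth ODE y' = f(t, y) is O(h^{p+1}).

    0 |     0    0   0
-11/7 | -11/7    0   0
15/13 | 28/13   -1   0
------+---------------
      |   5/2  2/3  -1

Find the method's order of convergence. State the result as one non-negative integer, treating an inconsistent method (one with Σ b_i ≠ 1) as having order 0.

0

b = (5/2, 2/3, -1)
c = (0, -11/7, 15/13)
Ac = (0, 0, 11/7)
Σ b_i: 5/2·1 + 2/3·1 + (-1)·1 = 13/6 ≠ 1 ⇒ order 0.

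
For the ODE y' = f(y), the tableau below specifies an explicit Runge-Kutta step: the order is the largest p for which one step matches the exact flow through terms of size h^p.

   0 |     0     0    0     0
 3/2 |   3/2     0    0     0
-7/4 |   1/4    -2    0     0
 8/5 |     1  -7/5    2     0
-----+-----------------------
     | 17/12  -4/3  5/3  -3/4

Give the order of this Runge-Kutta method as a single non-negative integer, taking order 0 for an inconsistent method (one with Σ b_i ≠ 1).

b = (17/12, -4/3, 5/3, -3/4)
c = (0, 3/2, -7/4, 8/5)
Ac = (0, 0, -3, -28/5)
Σ b_i: 17/12·1 + (-4/3)·1 + 5/3·1 + (-3/4)·1 = 1 ✓
b·c: (-4/3)·3/2 + 5/3·(-7/4) + (-3/4)·8/5 = -367/60 ≠ 1/2 ⇒ order 1.

1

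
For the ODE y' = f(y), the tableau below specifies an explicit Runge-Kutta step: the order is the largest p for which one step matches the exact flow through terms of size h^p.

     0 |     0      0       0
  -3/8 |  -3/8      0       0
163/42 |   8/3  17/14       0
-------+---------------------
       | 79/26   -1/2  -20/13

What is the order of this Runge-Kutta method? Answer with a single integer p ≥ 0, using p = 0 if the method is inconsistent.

1

b = (79/26, -1/2, -20/13)
c = (0, -3/8, 163/42)
Ac = (0, 0, -51/112)
Σ b_i: 79/26·1 + (-1/2)·1 + (-20/13)·1 = 1 ✓
b·c: (-1/2)·(-3/8) + (-20/13)·163/42 = -25261/4368 ≠ 1/2 ⇒ order 1.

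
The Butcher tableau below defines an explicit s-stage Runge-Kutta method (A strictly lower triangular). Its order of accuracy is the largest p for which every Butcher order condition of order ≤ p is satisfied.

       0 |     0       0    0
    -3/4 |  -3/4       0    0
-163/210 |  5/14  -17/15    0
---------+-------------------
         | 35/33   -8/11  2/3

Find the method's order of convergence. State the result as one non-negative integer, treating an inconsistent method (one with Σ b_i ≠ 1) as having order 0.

b = (35/33, -8/11, 2/3)
c = (0, -3/4, -163/210)
Ac = (0, 0, 17/20)
Σ b_i: 35/33·1 + (-8/11)·1 + 2/3·1 = 1 ✓
b·c: (-8/11)·(-3/4) + 2/3·(-163/210) = 97/3465 ≠ 1/2 ⇒ order 1.

1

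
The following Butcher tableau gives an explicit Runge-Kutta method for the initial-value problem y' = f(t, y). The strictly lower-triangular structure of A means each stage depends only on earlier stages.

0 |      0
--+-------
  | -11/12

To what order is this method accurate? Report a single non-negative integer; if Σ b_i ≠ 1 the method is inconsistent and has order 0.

b = (-11/12)
c = (0)
Σ b_i: (-11/12)·1 = -11/12 ≠ 1 ⇒ order 0.

0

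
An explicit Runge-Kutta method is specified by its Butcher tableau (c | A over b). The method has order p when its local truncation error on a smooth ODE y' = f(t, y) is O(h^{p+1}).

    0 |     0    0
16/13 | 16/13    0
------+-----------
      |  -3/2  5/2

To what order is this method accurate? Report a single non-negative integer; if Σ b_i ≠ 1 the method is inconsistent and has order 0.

1

b = (-3/2, 5/2)
c = (0, 16/13)
Σ b_i: (-3/2)·1 + 5/2·1 = 1 ✓
b·c: 5/2·16/13 = 40/13 ≠ 1/2 ⇒ order 1.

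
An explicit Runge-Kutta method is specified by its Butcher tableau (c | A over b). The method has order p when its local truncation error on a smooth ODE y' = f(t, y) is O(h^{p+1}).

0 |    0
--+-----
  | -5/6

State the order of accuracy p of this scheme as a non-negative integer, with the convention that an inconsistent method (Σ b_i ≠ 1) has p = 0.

b = (-5/6)
c = (0)
Σ b_i: (-5/6)·1 = -5/6 ≠ 1 ⇒ order 0.

0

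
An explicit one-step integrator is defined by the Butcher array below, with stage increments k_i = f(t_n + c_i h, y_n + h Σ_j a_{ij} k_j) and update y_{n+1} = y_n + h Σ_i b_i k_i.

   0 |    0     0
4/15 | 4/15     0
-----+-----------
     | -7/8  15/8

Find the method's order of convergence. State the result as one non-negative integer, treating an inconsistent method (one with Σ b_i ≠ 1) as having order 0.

2

b = (-7/8, 15/8)
c = (0, 4/15)
Σ b_i: (-7/8)·1 + 15/8·1 = 1 ✓
b·c: 15/8·4/15 = 1/2 ✓; 2 stages ⇒ order 2.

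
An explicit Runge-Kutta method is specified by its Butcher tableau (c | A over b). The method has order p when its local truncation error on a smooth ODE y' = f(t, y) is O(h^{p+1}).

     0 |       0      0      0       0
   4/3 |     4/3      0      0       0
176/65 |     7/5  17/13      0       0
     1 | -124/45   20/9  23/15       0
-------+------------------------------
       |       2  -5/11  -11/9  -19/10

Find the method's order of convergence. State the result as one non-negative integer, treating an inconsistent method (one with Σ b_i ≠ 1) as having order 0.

0

b = (2, -5/11, -11/9, -19/10)
c = (0, 4/3, 176/65, 1)
Ac = (0, 0, 68/39, 62432/8775)
Σ b_i: 2·1 + (-5/11)·1 + (-11/9)·1 + (-19/10)·1 = -1561/990 ≠ 1 ⇒ order 0.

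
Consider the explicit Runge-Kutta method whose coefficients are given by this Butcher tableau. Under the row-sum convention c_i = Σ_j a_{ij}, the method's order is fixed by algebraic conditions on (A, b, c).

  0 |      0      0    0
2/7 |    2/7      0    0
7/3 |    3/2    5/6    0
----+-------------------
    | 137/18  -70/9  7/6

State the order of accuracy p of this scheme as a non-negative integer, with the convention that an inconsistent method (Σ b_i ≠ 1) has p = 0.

b = (137/18, -70/9, 7/6)
c = (0, 2/7, 7/3)
Ac = (0, 0, 5/21)
Σ b_i: 137/18·1 + (-70/9)·1 + 7/6·1 = 1 ✓
b·c: (-70/9)·2/7 + 7/6·7/3 = 1/2 ✓
b·c²: (-70/9)·4/49 + 7/6·49/9 = 2161/378 ≠ 1/3 ⇒ order 2.
b·Ac: 7/6·5/21 = 5/18 ≠ 1/6

2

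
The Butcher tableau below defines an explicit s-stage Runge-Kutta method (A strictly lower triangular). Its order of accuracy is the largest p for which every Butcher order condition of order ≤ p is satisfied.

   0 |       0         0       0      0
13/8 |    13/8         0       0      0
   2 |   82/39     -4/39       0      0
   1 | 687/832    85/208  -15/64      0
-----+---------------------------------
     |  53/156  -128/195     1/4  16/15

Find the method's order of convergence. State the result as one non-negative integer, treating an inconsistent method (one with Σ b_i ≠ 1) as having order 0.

4

b = (53/156, -128/195, 1/4, 16/15)
c = (0, 13/8, 2, 1)
Ac = (0, 0, -1/6, 25/128)
Σ b_i: 53/156·1 + (-128/195)·1 + 1/4·1 + 16/15·1 = 1 ✓
b·c: (-128/195)·13/8 + 1/4·2 + 16/15·1 = 1/2 ✓
b·c²: (-128/195)·169/64 + 1/4·4 + 16/15·1 = 1/3 ✓
b·Ac: 1/4·(-1/6) + 16/15·25/128 = 1/6 ✓
b·c³: (-128/195)·2197/512 + 1/4·8 + 16/15·1 = 1/4 ✓
b·(c∘Ac): 1/4·(-1/3) + 16/15·25/128 = 1/8 ✓
b·Ac²: 1/4·(-13/48) + 16/15·145/1024 = 1/12 ✓
b·A²c: 16/15·5/128 = 1/24 ✓; 4 stages ⇒ order 4.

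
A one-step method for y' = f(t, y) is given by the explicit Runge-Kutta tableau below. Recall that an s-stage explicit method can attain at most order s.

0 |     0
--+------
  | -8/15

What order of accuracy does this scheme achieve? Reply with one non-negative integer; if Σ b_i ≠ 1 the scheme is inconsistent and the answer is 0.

0

b = (-8/15)
c = (0)
Σ b_i: (-8/15)·1 = -8/15 ≠ 1 ⇒ order 0.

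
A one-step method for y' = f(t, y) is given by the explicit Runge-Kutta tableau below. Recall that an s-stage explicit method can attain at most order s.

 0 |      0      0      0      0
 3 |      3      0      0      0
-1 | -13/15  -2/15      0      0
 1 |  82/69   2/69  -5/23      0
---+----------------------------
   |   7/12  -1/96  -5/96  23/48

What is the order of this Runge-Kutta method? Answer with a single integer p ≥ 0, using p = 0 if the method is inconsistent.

4

b = (7/12, -1/96, -5/96, 23/48)
c = (0, 3, -1, 1)
Ac = (0, 0, -2/5, 7/23)
Σ b_i: 7/12·1 + (-1/96)·1 + (-5/96)·1 + 23/48·1 = 1 ✓
b·c: (-1/96)·3 + (-5/96)·(-1) + 23/48·1 = 1/2 ✓
b·c²: (-1/96)·9 + (-5/96)·1 + 23/48·1 = 1/3 ✓
b·Ac: (-5/96)·(-2/5) + 23/48·7/23 = 1/6 ✓
b·c³: (-1/96)·27 + (-5/96)·(-1) + 23/48·1 = 1/4 ✓
b·(c∘Ac): (-5/96)·2/5 + 23/48·7/23 = 1/8 ✓
b·Ac²: (-5/96)·(-6/5) + 23/48·1/23 = 1/12 ✓
b·A²c: 23/48·2/23 = 1/24 ✓; 4 stages ⇒ order 4.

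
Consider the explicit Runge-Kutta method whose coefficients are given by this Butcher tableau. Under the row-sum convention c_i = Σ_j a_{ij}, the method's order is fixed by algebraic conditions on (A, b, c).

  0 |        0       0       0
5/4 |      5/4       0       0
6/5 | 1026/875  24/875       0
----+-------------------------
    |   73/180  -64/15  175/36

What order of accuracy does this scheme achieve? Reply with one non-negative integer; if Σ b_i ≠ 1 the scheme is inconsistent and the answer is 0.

b = (73/180, -64/15, 175/36)
c = (0, 5/4, 6/5)
Ac = (0, 0, 6/175)
Σ b_i: 73/180·1 + (-64/15)·1 + 175/36·1 = 1 ✓
b·c: (-64/15)·5/4 + 175/36·6/5 = 1/2 ✓
b·c²: (-64/15)·25/16 + 175/36·36/25 = 1/3 ✓
b·Ac: 175/36·6/175 = 1/6 ✓; 3 stages ⇒ order 3.

3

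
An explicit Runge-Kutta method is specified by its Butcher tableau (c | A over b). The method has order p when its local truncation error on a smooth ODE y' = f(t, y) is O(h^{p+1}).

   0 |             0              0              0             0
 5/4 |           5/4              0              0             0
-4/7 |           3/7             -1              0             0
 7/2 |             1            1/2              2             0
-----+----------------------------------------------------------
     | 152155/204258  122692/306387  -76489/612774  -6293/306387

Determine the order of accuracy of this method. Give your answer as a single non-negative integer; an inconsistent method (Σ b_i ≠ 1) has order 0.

b = (152155/204258, 122692/306387, -76489/612774, -6293/306387)
c = (0, 5/4, -4/7, 7/2)
Ac = (0, 0, -5/4, -29/56)
Σ b_i: 152155/204258·1 + 122692/306387·1 + (-76489/612774)·1 + (-6293/306387)·1 = 1 ✓
b·c: 122692/306387·5/4 + (-76489/612774)·(-4/7) + (-6293/306387)·7/2 = 1/2 ✓
b·c²: 122692/306387·25/16 + (-76489/612774)·16/49 + (-6293/306387)·49/4 = 1/3 ✓
b·Ac: (-76489/612774)·(-5/4) + (-6293/306387)·(-29/56) = 1/6 ✓
b·c³: 122692/306387·125/64 + (-76489/612774)·(-64/343) + (-6293/306387)·343/8 = -122899/1634064 ≠ 1/4 ⇒ order 3.
b·(c∘Ac): (-76489/612774)·5/7 + (-6293/306387)·(-29/16) = -28287/544688 ≠ 1/8
b·Ac²: (-76489/612774)·(-25/16) + (-6293/306387)·2249/1568 = 315659/1906408 ≠ 1/12
b·A²c: (-6293/306387)·(-5/2) = 31465/612774 ≠ 1/24

3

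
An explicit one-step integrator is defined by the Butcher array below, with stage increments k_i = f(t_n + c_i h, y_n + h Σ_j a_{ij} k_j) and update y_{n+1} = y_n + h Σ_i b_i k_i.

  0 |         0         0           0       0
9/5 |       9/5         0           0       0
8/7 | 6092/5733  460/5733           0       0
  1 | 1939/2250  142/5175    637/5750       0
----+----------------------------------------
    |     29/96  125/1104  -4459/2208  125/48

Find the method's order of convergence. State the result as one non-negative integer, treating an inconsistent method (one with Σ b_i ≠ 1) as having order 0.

b = (29/96, 125/1104, -4459/2208, 125/48)
c = (0, 9/5, 8/7, 1)
Ac = (0, 0, 92/637, 22/125)
Σ b_i: 29/96·1 + 125/1104·1 + (-4459/2208)·1 + 125/48·1 = 1 ✓
b·c: 125/1104·9/5 + (-4459/2208)·8/7 + 125/48·1 = 1/2 ✓
b·c²: 125/1104·81/25 + (-4459/2208)·64/49 + 125/48·1 = 1/3 ✓
b·Ac: (-4459/2208)·92/637 + 125/48·22/125 = 1/6 ✓
b·c³: 125/1104·729/125 + (-4459/2208)·512/343 + 125/48·1 = 1/4 ✓
b·(c∘Ac): (-4459/2208)·736/4459 + 125/48·22/125 = 1/8 ✓
b·Ac²: (-4459/2208)·828/3185 + 125/48·146/625 = 1/12 ✓
b·A²c: 125/48·2/125 = 1/24 ✓; 4 stages ⇒ order 4.

4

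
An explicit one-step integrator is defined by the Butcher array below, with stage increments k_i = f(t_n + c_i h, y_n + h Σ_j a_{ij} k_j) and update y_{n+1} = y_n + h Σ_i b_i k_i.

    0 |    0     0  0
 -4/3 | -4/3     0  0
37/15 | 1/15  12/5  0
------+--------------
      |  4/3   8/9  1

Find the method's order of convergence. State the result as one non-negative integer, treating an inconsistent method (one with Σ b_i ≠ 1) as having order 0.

b = (4/3, 8/9, 1)
c = (0, -4/3, 37/15)
Ac = (0, 0, -16/5)
Σ b_i: 4/3·1 + 8/9·1 + 1·1 = 29/9 ≠ 1 ⇒ order 0.

0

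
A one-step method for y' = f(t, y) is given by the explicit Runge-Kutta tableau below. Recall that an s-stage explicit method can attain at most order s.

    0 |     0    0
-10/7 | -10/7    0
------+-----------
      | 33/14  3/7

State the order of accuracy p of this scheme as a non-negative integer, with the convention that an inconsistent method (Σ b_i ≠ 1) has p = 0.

b = (33/14, 3/7)
c = (0, -10/7)
Σ b_i: 33/14·1 + 3/7·1 = 39/14 ≠ 1 ⇒ order 0.

0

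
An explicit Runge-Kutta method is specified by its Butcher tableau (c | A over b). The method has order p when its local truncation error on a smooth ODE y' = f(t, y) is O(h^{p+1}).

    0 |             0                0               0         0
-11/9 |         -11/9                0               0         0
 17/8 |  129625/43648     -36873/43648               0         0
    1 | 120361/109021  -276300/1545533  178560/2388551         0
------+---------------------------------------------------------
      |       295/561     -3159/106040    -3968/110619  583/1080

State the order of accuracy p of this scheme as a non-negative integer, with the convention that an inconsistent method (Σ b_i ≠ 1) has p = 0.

b = (295/561, -3159/106040, -3968/110619, 583/1080)
c = (0, -11/9, 17/8, 1)
Ac = (0, 0, 4097/3968, 20/53)
Σ b_i: 295/561·1 + (-3159/106040)·1 + (-3968/110619)·1 + 583/1080·1 = 1 ✓
b·c: (-3159/106040)·(-11/9) + (-3968/110619)·17/8 + 583/1080·1 = 1/2 ✓
b·c²: (-3159/106040)·121/81 + (-3968/110619)·289/64 + 583/1080·1 = 1/3 ✓
b·Ac: (-3968/110619)·4097/3968 + 583/1080·20/53 = 1/6 ✓
b·c³: (-3159/106040)·(-1331/729) + (-3968/110619)·4913/512 + 583/1080·1 = 1/4 ✓
b·(c∘Ac): (-3968/110619)·69649/31744 + 583/1080·20/53 = 1/8 ✓
b·Ac²: (-3968/110619)·(-45067/35712) + 583/1080·370/5247 = 1/12 ✓
b·A²c: 583/1080·45/583 = 1/24 ✓; 4 stages ⇒ order 4.

4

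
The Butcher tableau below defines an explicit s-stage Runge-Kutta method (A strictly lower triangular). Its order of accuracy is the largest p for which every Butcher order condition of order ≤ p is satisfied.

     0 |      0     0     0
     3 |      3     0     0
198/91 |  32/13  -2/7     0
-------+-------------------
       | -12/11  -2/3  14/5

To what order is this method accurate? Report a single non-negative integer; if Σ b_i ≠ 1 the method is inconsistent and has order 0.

0

b = (-12/11, -2/3, 14/5)
c = (0, 3, 198/91)
Ac = (0, 0, -6/7)
Σ b_i: (-12/11)·1 + (-2/3)·1 + 14/5·1 = 172/165 ≠ 1 ⇒ order 0.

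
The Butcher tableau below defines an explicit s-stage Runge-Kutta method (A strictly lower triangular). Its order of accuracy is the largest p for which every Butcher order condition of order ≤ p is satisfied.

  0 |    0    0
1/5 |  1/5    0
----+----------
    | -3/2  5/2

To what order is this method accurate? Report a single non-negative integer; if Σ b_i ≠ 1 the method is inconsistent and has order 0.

2

b = (-3/2, 5/2)
c = (0, 1/5)
Σ b_i: (-3/2)·1 + 5/2·1 = 1 ✓
b·c: 5/2·1/5 = 1/2 ✓; 2 stages ⇒ order 2.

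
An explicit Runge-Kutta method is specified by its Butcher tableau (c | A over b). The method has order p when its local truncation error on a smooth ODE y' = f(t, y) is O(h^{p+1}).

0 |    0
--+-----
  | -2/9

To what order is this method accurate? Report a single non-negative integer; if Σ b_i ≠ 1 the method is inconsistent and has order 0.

0

b = (-2/9)
c = (0)
Σ b_i: (-2/9)·1 = -2/9 ≠ 1 ⇒ order 0.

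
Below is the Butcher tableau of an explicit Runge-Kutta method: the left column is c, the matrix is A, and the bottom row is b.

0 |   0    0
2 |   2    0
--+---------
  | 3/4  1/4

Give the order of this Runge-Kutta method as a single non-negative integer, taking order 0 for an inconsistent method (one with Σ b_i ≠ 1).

b = (3/4, 1/4)
c = (0, 2)
Σ b_i: 3/4·1 + 1/4·1 = 1 ✓
b·c: 1/4·2 = 1/2 ✓; 2 stages ⇒ order 2.

2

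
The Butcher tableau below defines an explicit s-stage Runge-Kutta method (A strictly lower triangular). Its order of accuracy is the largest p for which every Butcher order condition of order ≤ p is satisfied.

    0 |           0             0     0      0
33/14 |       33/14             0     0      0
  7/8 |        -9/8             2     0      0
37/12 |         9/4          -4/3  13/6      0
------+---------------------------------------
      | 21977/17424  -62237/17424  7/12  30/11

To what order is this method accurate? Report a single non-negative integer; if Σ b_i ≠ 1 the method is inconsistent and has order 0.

2

b = (21977/17424, -62237/17424, 7/12, 30/11)
c = (0, 33/14, 7/8, 37/12)
Ac = (0, 0, 33/7, -419/336)
Σ b_i: 21977/17424·1 + (-62237/17424)·1 + 7/12·1 + 30/11·1 = 1 ✓
b·c: (-62237/17424)·33/14 + 7/12·7/8 + 30/11·37/12 = 1/2 ✓
b·c²: (-62237/17424)·1089/196 + 7/12·49/64 + 30/11·1369/144 = 128693/19712 ≠ 1/3 ⇒ order 2.
b·Ac: 7/12·33/7 + 30/11·(-419/336) = -401/616 ≠ 1/6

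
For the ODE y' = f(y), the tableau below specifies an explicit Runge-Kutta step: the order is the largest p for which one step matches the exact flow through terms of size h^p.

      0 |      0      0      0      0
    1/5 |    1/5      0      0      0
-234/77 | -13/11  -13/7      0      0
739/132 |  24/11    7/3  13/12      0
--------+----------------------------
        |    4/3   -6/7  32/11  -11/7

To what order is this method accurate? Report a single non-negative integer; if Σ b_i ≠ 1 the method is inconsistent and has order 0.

0

b = (4/3, -6/7, 32/11, -11/7)
c = (0, 1/5, -234/77, 739/132)
Ac = (0, 0, -13/35, -6527/2310)
Σ b_i: 4/3·1 + (-6/7)·1 + 32/11·1 + (-11/7)·1 = 419/231 ≠ 1 ⇒ order 0.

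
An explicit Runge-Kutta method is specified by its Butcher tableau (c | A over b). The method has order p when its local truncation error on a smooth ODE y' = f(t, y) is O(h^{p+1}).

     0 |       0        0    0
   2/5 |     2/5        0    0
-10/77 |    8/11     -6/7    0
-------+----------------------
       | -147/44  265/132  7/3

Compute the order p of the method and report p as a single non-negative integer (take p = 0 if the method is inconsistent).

b = (-147/44, 265/132, 7/3)
c = (0, 2/5, -10/77)
Ac = (0, 0, -12/35)
Σ b_i: (-147/44)·1 + 265/132·1 + 7/3·1 = 1 ✓
b·c: 265/132·2/5 + 7/3·(-10/77) = 1/2 ✓
b·c²: 265/132·4/25 + 7/3·100/5929 = 1527/4235 ≠ 1/3 ⇒ order 2.
b·Ac: 7/3·(-12/35) = -4/5 ≠ 1/6

2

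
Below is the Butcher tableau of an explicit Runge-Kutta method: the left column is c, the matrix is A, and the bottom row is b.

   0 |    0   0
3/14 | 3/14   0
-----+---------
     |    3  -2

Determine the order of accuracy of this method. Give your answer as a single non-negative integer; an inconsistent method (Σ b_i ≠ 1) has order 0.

1

b = (3, -2)
c = (0, 3/14)
Σ b_i: 3·1 + (-2)·1 = 1 ✓
b·c: (-2)·3/14 = -3/7 ≠ 1/2 ⇒ order 1.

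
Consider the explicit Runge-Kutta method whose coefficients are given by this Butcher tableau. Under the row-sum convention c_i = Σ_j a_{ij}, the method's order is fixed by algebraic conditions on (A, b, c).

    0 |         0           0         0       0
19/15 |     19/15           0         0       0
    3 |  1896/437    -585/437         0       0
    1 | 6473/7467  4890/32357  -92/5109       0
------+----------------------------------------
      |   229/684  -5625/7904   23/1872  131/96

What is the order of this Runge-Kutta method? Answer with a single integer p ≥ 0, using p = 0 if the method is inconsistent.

4

b = (229/684, -5625/7904, 23/1872, 131/96)
c = (0, 19/15, 3, 1)
Ac = (0, 0, -39/23, 18/131)
Σ b_i: 229/684·1 + (-5625/7904)·1 + 23/1872·1 + 131/96·1 = 1 ✓
b·c: (-5625/7904)·19/15 + 23/1872·3 + 131/96·1 = 1/2 ✓
b·c²: (-5625/7904)·361/225 + 23/1872·9 + 131/96·1 = 1/3 ✓
b·Ac: 23/1872·(-39/23) + 131/96·18/131 = 1/6 ✓
b·c³: (-5625/7904)·6859/3375 + 23/1872·27 + 131/96·1 = 1/4 ✓
b·(c∘Ac): 23/1872·(-117/23) + 131/96·18/131 = 1/8 ✓
b·Ac²: 23/1872·(-247/115) + 131/96·158/1965 = 1/12 ✓
b·A²c: 131/96·4/131 = 1/24 ✓; 4 stages ⇒ order 4.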